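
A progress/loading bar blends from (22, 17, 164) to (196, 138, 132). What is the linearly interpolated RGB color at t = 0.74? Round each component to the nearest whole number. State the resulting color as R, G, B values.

(151, 107, 140)

R = 22 + 0.74 × (196 − 22) = 22 + 0.74 × 174 = 150.76 → 151
G = 17 + 0.74 × (138 − 17) = 17 + 0.74 × 121 = 106.54 → 107
B = 164 + 0.74 × (132 − 164) = 164 + 0.74 × -32 = 140.32 → 140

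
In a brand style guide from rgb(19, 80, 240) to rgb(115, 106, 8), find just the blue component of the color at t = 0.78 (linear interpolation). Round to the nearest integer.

B = 240 + 0.78 × (8 − 240) = 59.04 → 59

59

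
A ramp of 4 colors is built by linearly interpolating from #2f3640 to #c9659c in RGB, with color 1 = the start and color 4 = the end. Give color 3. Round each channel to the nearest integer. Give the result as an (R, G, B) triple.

With 4 swatches and endpoints inclusive, swatch 3 sits at t = (3 − 1)/(4 − 1) = 2/3 ≈ 0.6667.
#2f3640 → (47, 54, 64); #c9659c → (201, 101, 156).
R = 47 + 0.6667 × (201 − 47) = 149.672 → 150
G = 54 + 0.6667 × (101 − 54) = 85.335 → 85
B = 64 + 0.6667 × (156 − 64) = 125.336 → 125

(150, 85, 125)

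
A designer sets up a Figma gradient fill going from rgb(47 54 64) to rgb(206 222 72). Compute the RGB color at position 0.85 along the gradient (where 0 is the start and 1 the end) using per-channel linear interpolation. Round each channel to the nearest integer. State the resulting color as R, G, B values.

R = 47 + 0.85 × (206 − 47) = 47 + 0.85 × 159 = 182.15 → 182
G = 54 + 0.85 × (222 − 54) = 54 + 0.85 × 168 = 196.8 → 197
B = 64 + 0.85 × (72 − 64) = 64 + 0.85 × 8 = 70.8 → 71

(182, 197, 71)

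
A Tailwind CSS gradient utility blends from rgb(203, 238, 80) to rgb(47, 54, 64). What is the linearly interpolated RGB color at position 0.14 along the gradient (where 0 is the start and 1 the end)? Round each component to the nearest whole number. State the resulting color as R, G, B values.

(181, 212, 78)

R = 203 + 0.14 × (47 − 203) = 203 + 0.14 × -156 = 181.16 → 181
G = 238 + 0.14 × (54 − 238) = 238 + 0.14 × -184 = 212.24 → 212
B = 80 + 0.14 × (64 − 80) = 80 + 0.14 × -16 = 77.76 → 78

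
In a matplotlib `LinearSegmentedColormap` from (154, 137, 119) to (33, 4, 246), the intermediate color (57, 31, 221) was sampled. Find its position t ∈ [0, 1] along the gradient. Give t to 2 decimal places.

Invert the lerp on the G channel (largest span, 133): t = (31 − 137) / (4 − 137) = -106/-133 = 0.79699.
Check on R: (57 − 154)/(33 − 154) = 0.8017 ✓

0.80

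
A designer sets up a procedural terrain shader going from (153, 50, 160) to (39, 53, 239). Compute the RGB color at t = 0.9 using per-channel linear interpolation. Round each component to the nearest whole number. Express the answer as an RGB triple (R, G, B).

(50, 53, 231)

R = 153 + 0.9 × (39 − 153) = 153 + 0.9 × -114 = 50.4 → 50
G = 50 + 0.9 × (53 − 50) = 50 + 0.9 × 3 = 52.7 → 53
B = 160 + 0.9 × (239 − 160) = 160 + 0.9 × 79 = 231.1 → 231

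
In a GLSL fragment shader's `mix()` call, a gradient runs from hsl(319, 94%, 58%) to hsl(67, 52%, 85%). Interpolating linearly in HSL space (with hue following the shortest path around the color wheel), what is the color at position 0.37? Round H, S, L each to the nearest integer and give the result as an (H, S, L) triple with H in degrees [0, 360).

Hue: 67 − 319 = -252°, but |-252| > 180 so the shorter arc goes the other way: Δh = -252 + 360 = 108°.
H = 319 + 0.37 × (108) = 358.96 → 359°
S = 94 + 0.37 × (52 − 94) = 78.46 → 78%
L = 58 + 0.37 × (85 − 58) = 67.99 → 68%

(359, 78, 68)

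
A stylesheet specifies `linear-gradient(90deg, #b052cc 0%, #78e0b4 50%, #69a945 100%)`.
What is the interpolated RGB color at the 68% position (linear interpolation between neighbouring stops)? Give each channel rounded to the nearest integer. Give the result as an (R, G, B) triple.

(115, 204, 140)

68% lies between the 50% and 100% stops, so the local fraction is t = (68 − 50)/(100 − 50) = 18/50 ≈ 0.36.
#78e0b4 → (120, 224, 180); #69a945 → (105, 169, 69).
R = 120 + 0.36 × (105 − 120) = 114.6 → 115
G = 224 + 0.36 × (169 − 224) = 204.2 → 204
B = 180 + 0.36 × (69 − 180) = 140.04 → 140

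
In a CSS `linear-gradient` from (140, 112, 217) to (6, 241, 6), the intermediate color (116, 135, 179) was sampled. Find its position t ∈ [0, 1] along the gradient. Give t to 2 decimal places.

Invert the lerp on the B channel (largest span, 211): t = (179 − 217) / (6 − 217) = -38/-211 = 0.18009.
Check on R: (116 − 140)/(6 − 140) = 0.1791 ✓

0.18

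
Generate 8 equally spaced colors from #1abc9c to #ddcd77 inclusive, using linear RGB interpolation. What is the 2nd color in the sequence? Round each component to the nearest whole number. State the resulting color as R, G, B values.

With 8 swatches and endpoints inclusive, swatch 2 sits at t = (2 − 1)/(8 − 1) = 1/7 ≈ 0.1429.
#1abc9c → (26, 188, 156); #ddcd77 → (221, 205, 119).
R = 26 + 0.1429 × (221 − 26) = 53.865 → 54
G = 188 + 0.1429 × (205 − 188) = 190.429 → 190
B = 156 + 0.1429 × (119 − 156) = 150.713 → 151

(54, 190, 151)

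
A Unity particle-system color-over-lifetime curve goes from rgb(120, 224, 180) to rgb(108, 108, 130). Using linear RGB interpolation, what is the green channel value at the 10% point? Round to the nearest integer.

G = 224 + 0.1 × (108 − 224) = 212.4 → 212

212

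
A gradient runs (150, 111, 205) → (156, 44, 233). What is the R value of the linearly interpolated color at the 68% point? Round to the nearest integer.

R = 150 + 0.68 × (156 − 150) = 154.08 → 154

154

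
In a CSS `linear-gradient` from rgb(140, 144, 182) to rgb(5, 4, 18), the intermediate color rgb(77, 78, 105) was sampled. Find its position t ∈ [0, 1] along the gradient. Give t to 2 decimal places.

0.47

Invert the lerp on the B channel (largest span, 164): t = (105 − 182) / (18 − 182) = -77/-164 = 0.46951.
Check on R: (77 − 140)/(5 − 140) = 0.4667 ✓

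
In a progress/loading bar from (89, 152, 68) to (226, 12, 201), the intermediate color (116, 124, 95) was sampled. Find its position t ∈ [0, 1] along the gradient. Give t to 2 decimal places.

Invert the lerp on the G channel (largest span, 140): t = (124 − 152) / (12 − 152) = -28/-140 = 0.2.
Check on R: (116 − 89)/(226 − 89) = 0.1971 ✓

0.20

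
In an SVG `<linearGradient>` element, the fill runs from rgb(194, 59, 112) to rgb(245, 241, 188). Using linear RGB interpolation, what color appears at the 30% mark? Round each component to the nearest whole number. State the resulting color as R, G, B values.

(209, 114, 135)

30% corresponds to t = 0.3.
R = 194 + 0.3 × (245 − 194) = 194 + 0.3 × 51 = 209.3 → 209
G = 59 + 0.3 × (241 − 59) = 59 + 0.3 × 182 = 113.6 → 114
B = 112 + 0.3 × (188 − 112) = 112 + 0.3 × 76 = 134.8 → 135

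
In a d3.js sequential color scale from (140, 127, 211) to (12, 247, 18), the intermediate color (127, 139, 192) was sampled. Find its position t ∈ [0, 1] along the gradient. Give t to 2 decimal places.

0.10

Invert the lerp on the B channel (largest span, 193): t = (192 − 211) / (18 − 211) = -19/-193 = 0.098446.
Check on R: (127 − 140)/(12 − 140) = 0.1016 ✓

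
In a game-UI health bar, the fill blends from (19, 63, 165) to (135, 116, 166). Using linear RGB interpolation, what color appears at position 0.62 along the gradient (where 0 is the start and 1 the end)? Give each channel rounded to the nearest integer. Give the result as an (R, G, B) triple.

R = 19 + 0.62 × (135 − 19) = 19 + 0.62 × 116 = 90.92 → 91
G = 63 + 0.62 × (116 − 63) = 63 + 0.62 × 53 = 95.86 → 96
B = 165 + 0.62 × (166 − 165) = 165 + 0.62 × 1 = 165.62 → 166

(91, 96, 166)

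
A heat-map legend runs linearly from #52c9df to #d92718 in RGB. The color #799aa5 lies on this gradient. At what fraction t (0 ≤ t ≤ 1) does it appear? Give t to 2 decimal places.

0.29

Invert the lerp on the B channel (largest span, 199): t = (165 − 223) / (24 − 223) = -58/-199 = 0.29146.
Check on R: (121 − 82)/(217 − 82) = 0.2889 ✓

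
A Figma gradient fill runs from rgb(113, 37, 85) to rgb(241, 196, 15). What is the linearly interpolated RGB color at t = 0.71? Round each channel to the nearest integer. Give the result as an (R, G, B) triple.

(204, 150, 35)

R = 113 + 0.71 × (241 − 113) = 113 + 0.71 × 128 = 203.88 → 204
G = 37 + 0.71 × (196 − 37) = 37 + 0.71 × 159 = 149.89 → 150
B = 85 + 0.71 × (15 − 85) = 85 + 0.71 × -70 = 35.3 → 35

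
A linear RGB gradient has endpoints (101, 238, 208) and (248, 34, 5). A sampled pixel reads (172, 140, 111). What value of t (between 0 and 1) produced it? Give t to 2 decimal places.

Invert the lerp on the G channel (largest span, 204): t = (140 − 238) / (34 − 238) = -98/-204 = 0.48039.
Check on R: (172 − 101)/(248 − 101) = 0.483 ✓

0.48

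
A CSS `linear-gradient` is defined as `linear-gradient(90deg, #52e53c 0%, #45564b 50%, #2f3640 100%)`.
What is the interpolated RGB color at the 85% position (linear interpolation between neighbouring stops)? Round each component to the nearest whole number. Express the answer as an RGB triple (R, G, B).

(54, 64, 67)

85% lies between the 50% and 100% stops, so the local fraction is t = (85 − 50)/(100 − 50) = 35/50 ≈ 0.7.
#45564b → (69, 86, 75); #2f3640 → (47, 54, 64).
R = 69 + 0.7 × (47 − 69) = 53.6 → 54
G = 86 + 0.7 × (54 − 86) = 63.6 → 64
B = 75 + 0.7 × (64 − 75) = 67.3 → 67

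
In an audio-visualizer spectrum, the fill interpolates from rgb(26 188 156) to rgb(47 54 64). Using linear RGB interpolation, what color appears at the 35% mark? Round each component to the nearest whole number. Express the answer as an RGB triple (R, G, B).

(33, 141, 124)

35% corresponds to t = 0.35.
R = 26 + 0.35 × (47 − 26) = 26 + 0.35 × 21 = 33.35 → 33
G = 188 + 0.35 × (54 − 188) = 188 + 0.35 × -134 = 141.1 → 141
B = 156 + 0.35 × (64 − 156) = 156 + 0.35 × -92 = 123.8 → 124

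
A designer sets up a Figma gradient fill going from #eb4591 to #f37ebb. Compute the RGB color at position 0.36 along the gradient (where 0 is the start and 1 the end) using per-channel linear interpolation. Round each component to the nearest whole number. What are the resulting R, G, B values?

#eb4591 → (235, 69, 145); #f37ebb → (243, 126, 187).
R = 235 + 0.36 × (243 − 235) = 235 + 0.36 × 8 = 237.88 → 238
G = 69 + 0.36 × (126 − 69) = 69 + 0.36 × 57 = 89.52 → 90
B = 145 + 0.36 × (187 − 145) = 145 + 0.36 × 42 = 160.12 → 160

(238, 90, 160)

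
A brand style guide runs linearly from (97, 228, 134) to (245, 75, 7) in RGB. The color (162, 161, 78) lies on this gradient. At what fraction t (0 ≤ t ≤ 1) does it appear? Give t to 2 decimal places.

0.44

Invert the lerp on the G channel (largest span, 153): t = (161 − 228) / (75 − 228) = -67/-153 = 0.43791.
Check on R: (162 − 97)/(245 − 97) = 0.4392 ✓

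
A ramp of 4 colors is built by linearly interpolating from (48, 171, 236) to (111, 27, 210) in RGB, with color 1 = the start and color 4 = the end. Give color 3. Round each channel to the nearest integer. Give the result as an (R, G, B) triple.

With 4 swatches and endpoints inclusive, swatch 3 sits at t = (3 − 1)/(4 − 1) = 2/3 ≈ 0.6667.
R = 48 + 0.6667 × (111 − 48) = 90.002 → 90
G = 171 + 0.6667 × (27 − 171) = 74.995 → 75
B = 236 + 0.6667 × (210 − 236) = 218.666 → 219

(90, 75, 219)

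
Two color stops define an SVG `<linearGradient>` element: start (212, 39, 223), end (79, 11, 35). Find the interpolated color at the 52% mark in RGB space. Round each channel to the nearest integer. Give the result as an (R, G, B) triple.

52% corresponds to t = 0.52.
R = 212 + 0.52 × (79 − 212) = 212 + 0.52 × -133 = 142.84 → 143
G = 39 + 0.52 × (11 − 39) = 39 + 0.52 × -28 = 24.44 → 24
B = 223 + 0.52 × (35 − 223) = 223 + 0.52 × -188 = 125.24 → 125
So the blended color is (143, 24, 125), about #8f187d.

(143, 24, 125)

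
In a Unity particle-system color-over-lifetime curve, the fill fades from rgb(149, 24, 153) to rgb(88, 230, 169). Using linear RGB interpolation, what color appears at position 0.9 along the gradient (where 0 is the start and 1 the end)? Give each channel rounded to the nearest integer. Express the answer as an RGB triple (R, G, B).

(94, 209, 167)

R = 149 + 0.9 × (88 − 149) = 149 + 0.9 × -61 = 94.1 → 94
G = 24 + 0.9 × (230 − 24) = 24 + 0.9 × 206 = 209.4 → 209
B = 153 + 0.9 × (169 − 153) = 153 + 0.9 × 16 = 167.4 → 167
So the blended color is (94, 209, 167), about #5ed1a7.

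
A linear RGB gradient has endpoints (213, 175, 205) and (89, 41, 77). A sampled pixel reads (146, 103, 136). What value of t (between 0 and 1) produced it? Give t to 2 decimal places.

0.54

Invert the lerp on the G channel (largest span, 134): t = (103 − 175) / (41 − 175) = -72/-134 = 0.53731.
Check on R: (146 − 213)/(89 − 213) = 0.5403 ✓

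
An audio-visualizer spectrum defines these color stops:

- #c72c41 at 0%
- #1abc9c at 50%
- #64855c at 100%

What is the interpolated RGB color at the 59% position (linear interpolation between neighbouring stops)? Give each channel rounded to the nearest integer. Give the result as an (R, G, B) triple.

59% lies between the 50% and 100% stops, so the local fraction is t = (59 − 50)/(100 − 50) = 9/50 ≈ 0.18.
#1abc9c → (26, 188, 156); #64855c → (100, 133, 92).
R = 26 + 0.18 × (100 − 26) = 39.32 → 39
G = 188 + 0.18 × (133 − 188) = 178.1 → 178
B = 156 + 0.18 × (92 − 156) = 144.48 → 144

(39, 178, 144)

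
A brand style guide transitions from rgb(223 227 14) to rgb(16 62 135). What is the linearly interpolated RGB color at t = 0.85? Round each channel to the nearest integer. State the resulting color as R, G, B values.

(47, 87, 117)

R = 223 + 0.85 × (16 − 223) = 223 + 0.85 × -207 = 47.05 → 47
G = 227 + 0.85 × (62 − 227) = 227 + 0.85 × -165 = 86.75 → 87
B = 14 + 0.85 × (135 − 14) = 14 + 0.85 × 121 = 116.85 → 117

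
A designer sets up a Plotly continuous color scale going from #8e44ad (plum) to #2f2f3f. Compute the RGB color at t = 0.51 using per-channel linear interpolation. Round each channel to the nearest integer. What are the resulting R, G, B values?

(94, 57, 117)

#8e44ad → (142, 68, 173); #2f2f3f → (47, 47, 63).
R = 142 + 0.51 × (47 − 142) = 142 + 0.51 × -95 = 93.55 → 94
G = 68 + 0.51 × (47 − 68) = 68 + 0.51 × -21 = 57.29 → 57
B = 173 + 0.51 × (63 − 173) = 173 + 0.51 × -110 = 116.9 → 117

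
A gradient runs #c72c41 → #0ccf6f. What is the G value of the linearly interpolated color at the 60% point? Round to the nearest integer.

G₁ = 44 (from #c72c41), G₂ = 207 (from #0ccf6f).
G = 44 + 0.6 × (207 − 44) = 141.8 → 142

142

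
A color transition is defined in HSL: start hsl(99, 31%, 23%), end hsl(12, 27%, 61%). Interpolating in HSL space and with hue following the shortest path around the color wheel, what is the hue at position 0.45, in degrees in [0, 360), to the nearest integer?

Hue arc: Δh = 12 − 99 = -87° (|Δh| ≤ 180, already the shorter path).
H = 99 + 0.45 × (-87) = 59.85 → 60°

60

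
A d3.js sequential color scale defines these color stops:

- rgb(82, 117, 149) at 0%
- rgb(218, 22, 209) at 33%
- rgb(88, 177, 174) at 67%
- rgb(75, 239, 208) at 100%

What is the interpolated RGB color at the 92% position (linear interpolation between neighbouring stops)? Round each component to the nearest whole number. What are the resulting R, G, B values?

92% lies between the 67% and 100% stops, so the local fraction is t = (92 − 67)/(100 − 67) = 25/33 ≈ 0.7576.
R = 88 + 0.7576 × (75 − 88) = 78.151 → 78
G = 177 + 0.7576 × (239 − 177) = 223.971 → 224
B = 174 + 0.7576 × (208 − 174) = 199.758 → 200

(78, 224, 200)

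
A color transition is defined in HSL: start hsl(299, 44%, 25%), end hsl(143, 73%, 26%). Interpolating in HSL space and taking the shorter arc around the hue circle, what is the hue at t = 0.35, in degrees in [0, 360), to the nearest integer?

244

Hue arc: Δh = 143 − 299 = -156° (|Δh| ≤ 180, already the shorter path).
H = 299 + 0.35 × (-156) = 244.4 → 244°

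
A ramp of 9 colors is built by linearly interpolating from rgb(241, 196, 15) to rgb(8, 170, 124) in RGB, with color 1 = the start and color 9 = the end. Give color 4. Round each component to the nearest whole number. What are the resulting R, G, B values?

(154, 186, 56)

With 9 swatches and endpoints inclusive, swatch 4 sits at t = (4 − 1)/(9 − 1) = 3/8 ≈ 0.375.
R = 241 + 0.375 × (8 − 241) = 153.625 → 154
G = 196 + 0.375 × (170 − 196) = 186.25 → 186
B = 15 + 0.375 × (124 − 15) = 55.875 → 56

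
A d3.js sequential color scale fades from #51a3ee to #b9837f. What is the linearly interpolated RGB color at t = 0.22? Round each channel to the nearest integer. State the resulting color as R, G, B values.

(104, 156, 214)

#51a3ee → (81, 163, 238); #b9837f → (185, 131, 127).
R = 81 + 0.22 × (185 − 81) = 81 + 0.22 × 104 = 103.88 → 104
G = 163 + 0.22 × (131 − 163) = 163 + 0.22 × -32 = 155.96 → 156
B = 238 + 0.22 × (127 − 238) = 238 + 0.22 × -111 = 213.58 → 214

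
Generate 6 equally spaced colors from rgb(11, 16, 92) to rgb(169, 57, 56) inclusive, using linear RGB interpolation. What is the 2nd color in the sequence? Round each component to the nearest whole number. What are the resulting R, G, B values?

With 6 swatches and endpoints inclusive, swatch 2 sits at t = (2 − 1)/(6 − 1) = 1/5 ≈ 0.2.
R = 11 + 0.2 × (169 − 11) = 42.6 → 43
G = 16 + 0.2 × (57 − 16) = 24.2 → 24
B = 92 + 0.2 × (56 − 92) = 84.8 → 85

(43, 24, 85)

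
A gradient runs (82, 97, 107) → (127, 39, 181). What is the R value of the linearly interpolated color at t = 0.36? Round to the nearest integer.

R = 82 + 0.36 × (127 − 82) = 98.2 → 98

98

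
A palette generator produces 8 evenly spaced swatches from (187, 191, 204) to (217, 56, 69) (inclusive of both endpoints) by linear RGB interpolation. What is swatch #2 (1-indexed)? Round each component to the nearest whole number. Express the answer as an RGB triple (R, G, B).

(191, 172, 185)

With 8 swatches and endpoints inclusive, swatch 2 sits at t = (2 − 1)/(8 − 1) = 1/7 ≈ 0.1429.
R = 187 + 0.1429 × (217 − 187) = 191.287 → 191
G = 191 + 0.1429 × (56 − 191) = 171.709 → 172
B = 204 + 0.1429 × (69 − 204) = 184.709 → 185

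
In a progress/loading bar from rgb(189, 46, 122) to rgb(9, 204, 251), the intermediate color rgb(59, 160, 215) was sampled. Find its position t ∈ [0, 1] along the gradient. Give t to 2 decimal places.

Invert the lerp on the R channel (largest span, 180): t = (59 − 189) / (9 − 189) = -130/-180 = 0.72222.
Check on G: (160 − 46)/(204 − 46) = 0.7215 ✓

0.72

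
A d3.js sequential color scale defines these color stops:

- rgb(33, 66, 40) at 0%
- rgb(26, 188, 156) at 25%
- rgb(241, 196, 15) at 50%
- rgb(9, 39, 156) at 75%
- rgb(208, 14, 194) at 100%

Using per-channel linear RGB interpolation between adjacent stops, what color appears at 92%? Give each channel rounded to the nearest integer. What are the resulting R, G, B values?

92% lies between the 75% and 100% stops, so the local fraction is t = (92 − 75)/(100 − 75) = 17/25 ≈ 0.68.
R = 9 + 0.68 × (208 − 9) = 144.32 → 144
G = 39 + 0.68 × (14 − 39) = 22 → 22
B = 156 + 0.68 × (194 − 156) = 181.84 → 182

(144, 22, 182)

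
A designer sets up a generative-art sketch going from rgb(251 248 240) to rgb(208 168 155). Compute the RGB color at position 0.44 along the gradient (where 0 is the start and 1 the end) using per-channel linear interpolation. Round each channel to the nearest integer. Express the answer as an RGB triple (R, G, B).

R = 251 + 0.44 × (208 − 251) = 251 + 0.44 × -43 = 232.08 → 232
G = 248 + 0.44 × (168 − 248) = 248 + 0.44 × -80 = 212.8 → 213
B = 240 + 0.44 × (155 − 240) = 240 + 0.44 × -85 = 202.6 → 203

(232, 213, 203)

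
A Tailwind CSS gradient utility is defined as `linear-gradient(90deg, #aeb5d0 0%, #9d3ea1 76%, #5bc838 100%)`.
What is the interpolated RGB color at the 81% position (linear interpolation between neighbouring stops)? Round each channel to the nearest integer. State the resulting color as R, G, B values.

81% lies between the 76% and 100% stops, so the local fraction is t = (81 − 76)/(100 − 76) = 5/24 ≈ 0.2083.
#9d3ea1 → (157, 62, 161); #5bc838 → (91, 200, 56).
R = 157 + 0.2083 × (91 − 157) = 143.252 → 143
G = 62 + 0.2083 × (200 − 62) = 90.745 → 91
B = 161 + 0.2083 × (56 − 161) = 139.129 → 139

(143, 91, 139)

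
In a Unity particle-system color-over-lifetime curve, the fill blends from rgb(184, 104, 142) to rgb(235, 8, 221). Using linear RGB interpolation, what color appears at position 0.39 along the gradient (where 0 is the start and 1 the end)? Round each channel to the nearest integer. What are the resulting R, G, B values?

(204, 67, 173)

R = 184 + 0.39 × (235 − 184) = 184 + 0.39 × 51 = 203.89 → 204
G = 104 + 0.39 × (8 − 104) = 104 + 0.39 × -96 = 66.56 → 67
B = 142 + 0.39 × (221 − 142) = 142 + 0.39 × 79 = 172.81 → 173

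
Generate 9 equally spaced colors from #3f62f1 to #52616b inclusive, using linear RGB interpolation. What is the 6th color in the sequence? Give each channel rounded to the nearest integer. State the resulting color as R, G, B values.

(75, 97, 157)

With 9 swatches and endpoints inclusive, swatch 6 sits at t = (6 − 1)/(9 − 1) = 5/8 ≈ 0.625.
#3f62f1 → (63, 98, 241); #52616b → (82, 97, 107).
R = 63 + 0.625 × (82 − 63) = 74.875 → 75
G = 98 + 0.625 × (97 − 98) = 97.375 → 97
B = 241 + 0.625 × (107 − 241) = 157.25 → 157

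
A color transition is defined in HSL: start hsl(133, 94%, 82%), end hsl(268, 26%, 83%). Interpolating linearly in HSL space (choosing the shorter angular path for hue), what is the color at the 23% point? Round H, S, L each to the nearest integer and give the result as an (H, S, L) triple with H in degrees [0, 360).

Hue arc: Δh = 268 − 133 = 135° (|Δh| ≤ 180, already the shorter path).
H = 133 + 0.23 × (135) = 164.05 → 164°
S = 94 + 0.23 × (26 − 94) = 78.36 → 78%
L = 82 + 0.23 × (83 − 82) = 82.23 → 82%

(164, 78, 82)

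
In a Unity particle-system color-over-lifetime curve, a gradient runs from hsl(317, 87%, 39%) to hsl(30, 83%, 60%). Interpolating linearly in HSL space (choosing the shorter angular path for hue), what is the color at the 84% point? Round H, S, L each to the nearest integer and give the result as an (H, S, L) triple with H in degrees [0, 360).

(18, 84, 57)

Hue: 30 − 317 = -287°, but |-287| > 180 so the shorter arc goes the other way: Δh = -287 + 360 = 73°.
H = 317 + 0.84 × (73) = 378.32 → 378 → 378 mod 360 = 18°
S = 87 + 0.84 × (83 − 87) = 83.64 → 84%
L = 39 + 0.84 × (60 − 39) = 56.64 → 57%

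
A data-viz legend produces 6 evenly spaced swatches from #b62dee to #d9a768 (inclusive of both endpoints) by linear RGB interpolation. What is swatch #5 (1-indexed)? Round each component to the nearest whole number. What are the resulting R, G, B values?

With 6 swatches and endpoints inclusive, swatch 5 sits at t = (5 − 1)/(6 − 1) = 4/5 ≈ 0.8.
#b62dee → (182, 45, 238); #d9a768 → (217, 167, 104).
R = 182 + 0.8 × (217 − 182) = 210 → 210
G = 45 + 0.8 × (167 − 45) = 142.6 → 143
B = 238 + 0.8 × (104 − 238) = 130.8 → 131

(210, 143, 131)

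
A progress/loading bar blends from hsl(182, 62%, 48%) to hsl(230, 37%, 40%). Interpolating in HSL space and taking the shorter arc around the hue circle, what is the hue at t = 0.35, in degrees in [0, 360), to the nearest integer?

Hue arc: Δh = 230 − 182 = 48° (|Δh| ≤ 180, already the shorter path).
H = 182 + 0.35 × (48) = 198.8 → 199°

199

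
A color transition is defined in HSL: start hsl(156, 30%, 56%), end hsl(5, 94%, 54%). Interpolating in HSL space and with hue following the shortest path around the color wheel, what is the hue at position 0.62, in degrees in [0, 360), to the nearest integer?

Hue arc: Δh = 5 − 156 = -151° (|Δh| ≤ 180, already the shorter path).
H = 156 + 0.62 × (-151) = 62.38 → 62°

62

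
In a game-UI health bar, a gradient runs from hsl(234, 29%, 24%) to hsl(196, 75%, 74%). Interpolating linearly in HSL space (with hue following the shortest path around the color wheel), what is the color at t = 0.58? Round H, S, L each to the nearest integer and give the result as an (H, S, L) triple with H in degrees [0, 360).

(212, 56, 53)

Hue arc: Δh = 196 − 234 = -38° (|Δh| ≤ 180, already the shorter path).
H = 234 + 0.58 × (-38) = 211.96 → 212°
S = 29 + 0.58 × (75 − 29) = 55.68 → 56%
L = 24 + 0.58 × (74 − 24) = 53 → 53%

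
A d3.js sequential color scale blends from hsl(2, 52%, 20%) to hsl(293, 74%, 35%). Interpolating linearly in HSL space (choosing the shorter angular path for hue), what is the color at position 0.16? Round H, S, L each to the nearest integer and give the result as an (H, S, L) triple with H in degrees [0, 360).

(351, 56, 22)

Hue: 293 − 2 = 291°, but |291| > 180 so the shorter arc goes the other way: Δh = 291 − 360 = -69°.
H = 2 + 0.16 × (-69) = -9.04 → -9 → -9 mod 360 = 351°
S = 52 + 0.16 × (74 − 52) = 55.52 → 56%
L = 20 + 0.16 × (35 − 20) = 22.4 → 22%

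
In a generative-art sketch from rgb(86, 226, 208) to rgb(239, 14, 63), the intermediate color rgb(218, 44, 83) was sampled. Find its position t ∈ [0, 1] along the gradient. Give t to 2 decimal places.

Invert the lerp on the G channel (largest span, 212): t = (44 − 226) / (14 − 226) = -182/-212 = 0.85849.
Check on R: (218 − 86)/(239 − 86) = 0.8627 ✓

0.86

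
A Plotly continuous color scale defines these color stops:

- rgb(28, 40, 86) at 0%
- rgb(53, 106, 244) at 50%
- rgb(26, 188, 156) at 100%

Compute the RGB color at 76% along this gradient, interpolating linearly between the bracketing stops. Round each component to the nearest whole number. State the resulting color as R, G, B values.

(39, 149, 198)

76% lies between the 50% and 100% stops, so the local fraction is t = (76 − 50)/(100 − 50) = 26/50 ≈ 0.52.
R = 53 + 0.52 × (26 − 53) = 38.96 → 39
G = 106 + 0.52 × (188 − 106) = 148.64 → 149
B = 244 + 0.52 × (156 − 244) = 198.24 → 198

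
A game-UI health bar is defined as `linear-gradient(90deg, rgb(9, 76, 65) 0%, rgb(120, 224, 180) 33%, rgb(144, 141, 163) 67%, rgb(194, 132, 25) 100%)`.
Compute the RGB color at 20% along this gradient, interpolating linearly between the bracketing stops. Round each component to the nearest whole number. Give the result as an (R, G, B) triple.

(76, 166, 135)

20% lies between the 0% and 33% stops, so the local fraction is t = (20 − 0)/(33 − 0) = 20/33 ≈ 0.6061.
R = 9 + 0.6061 × (120 − 9) = 76.277 → 76
G = 76 + 0.6061 × (224 − 76) = 165.703 → 166
B = 65 + 0.6061 × (180 − 65) = 134.702 → 135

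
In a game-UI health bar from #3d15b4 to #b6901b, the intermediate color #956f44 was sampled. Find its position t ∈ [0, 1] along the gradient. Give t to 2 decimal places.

0.73

Invert the lerp on the B channel (largest span, 153): t = (68 − 180) / (27 − 180) = -112/-153 = 0.73203.
Check on R: (149 − 61)/(182 − 61) = 0.7273 ✓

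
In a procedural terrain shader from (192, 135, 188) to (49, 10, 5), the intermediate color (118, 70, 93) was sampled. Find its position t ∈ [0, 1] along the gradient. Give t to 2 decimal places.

0.52

Invert the lerp on the B channel (largest span, 183): t = (93 − 188) / (5 − 188) = -95/-183 = 0.51913.
Check on R: (118 − 192)/(49 − 192) = 0.5175 ✓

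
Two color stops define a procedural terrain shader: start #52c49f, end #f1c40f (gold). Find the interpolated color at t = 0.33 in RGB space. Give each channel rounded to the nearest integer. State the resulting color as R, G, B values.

#52c49f → (82, 196, 159); #f1c40f → (241, 196, 15).
R = 82 + 0.33 × (241 − 82) = 82 + 0.33 × 159 = 134.47 → 134
G = 196 + 0.33 × (196 − 196) = 196 + 0.33 × 0 = 196 → 196
B = 159 + 0.33 × (15 − 159) = 159 + 0.33 × -144 = 111.48 → 111

(134, 196, 111)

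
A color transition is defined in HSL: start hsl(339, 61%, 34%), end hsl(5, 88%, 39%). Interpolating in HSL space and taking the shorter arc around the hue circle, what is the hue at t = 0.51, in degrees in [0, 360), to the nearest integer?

352

Hue: 5 − 339 = -334°, but |-334| > 180 so the shorter arc goes the other way: Δh = -334 + 360 = 26°.
H = 339 + 0.51 × (26) = 352.26 → 352°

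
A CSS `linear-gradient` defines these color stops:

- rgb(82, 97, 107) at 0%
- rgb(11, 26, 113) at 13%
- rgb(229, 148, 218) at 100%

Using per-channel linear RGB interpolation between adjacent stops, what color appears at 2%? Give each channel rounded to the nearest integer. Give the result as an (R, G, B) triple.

2% lies between the 0% and 13% stops, so the local fraction is t = (2 − 0)/(13 − 0) = 2/13 ≈ 0.1538.
R = 82 + 0.1538 × (11 − 82) = 71.08 → 71
G = 97 + 0.1538 × (26 − 97) = 86.08 → 86
B = 107 + 0.1538 × (113 − 107) = 107.923 → 108

(71, 86, 108)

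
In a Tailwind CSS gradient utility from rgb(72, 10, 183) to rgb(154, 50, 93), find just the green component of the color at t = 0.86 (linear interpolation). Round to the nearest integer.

G = 10 + 0.86 × (50 − 10) = 44.4 → 44

44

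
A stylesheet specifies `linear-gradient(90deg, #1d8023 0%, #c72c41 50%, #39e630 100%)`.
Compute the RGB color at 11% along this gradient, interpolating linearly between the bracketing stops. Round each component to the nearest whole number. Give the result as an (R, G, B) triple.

(66, 110, 42)

11% lies between the 0% and 50% stops, so the local fraction is t = (11 − 0)/(50 − 0) = 11/50 ≈ 0.22.
#1d8023 → (29, 128, 35); #c72c41 → (199, 44, 65).
R = 29 + 0.22 × (199 − 29) = 66.4 → 66
G = 128 + 0.22 × (44 − 128) = 109.52 → 110
B = 35 + 0.22 × (65 − 35) = 41.6 → 42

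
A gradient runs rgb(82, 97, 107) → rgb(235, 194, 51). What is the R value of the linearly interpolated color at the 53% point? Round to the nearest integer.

163

R = 82 + 0.53 × (235 − 82) = 163.09 → 163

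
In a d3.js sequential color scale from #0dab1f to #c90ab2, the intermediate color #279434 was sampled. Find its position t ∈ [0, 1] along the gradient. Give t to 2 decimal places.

0.14

Invert the lerp on the R channel (largest span, 188): t = (39 − 13) / (201 − 13) = 26/188 = 0.1383.
Check on G: (148 − 171)/(10 − 171) = 0.1429 ✓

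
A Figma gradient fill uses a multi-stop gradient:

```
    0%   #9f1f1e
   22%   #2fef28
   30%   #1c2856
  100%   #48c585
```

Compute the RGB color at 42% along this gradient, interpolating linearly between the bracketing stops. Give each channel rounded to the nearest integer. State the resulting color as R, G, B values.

42% lies between the 30% and 100% stops, so the local fraction is t = (42 − 30)/(100 − 30) = 12/70 ≈ 0.1714.
#1c2856 → (28, 40, 86); #48c585 → (72, 197, 133).
R = 28 + 0.1714 × (72 − 28) = 35.542 → 36
G = 40 + 0.1714 × (197 − 40) = 66.91 → 67
B = 86 + 0.1714 × (133 − 86) = 94.056 → 94

(36, 67, 94)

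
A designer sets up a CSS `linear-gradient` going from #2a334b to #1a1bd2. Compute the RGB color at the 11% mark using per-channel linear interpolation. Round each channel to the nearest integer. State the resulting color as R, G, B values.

#2a334b → (42, 51, 75); #1a1bd2 → (26, 27, 210).
11% corresponds to t = 0.11.
R = 42 + 0.11 × (26 − 42) = 42 + 0.11 × -16 = 40.24 → 40
G = 51 + 0.11 × (27 − 51) = 51 + 0.11 × -24 = 48.36 → 48
B = 75 + 0.11 × (210 − 75) = 75 + 0.11 × 135 = 89.85 → 90

(40, 48, 90)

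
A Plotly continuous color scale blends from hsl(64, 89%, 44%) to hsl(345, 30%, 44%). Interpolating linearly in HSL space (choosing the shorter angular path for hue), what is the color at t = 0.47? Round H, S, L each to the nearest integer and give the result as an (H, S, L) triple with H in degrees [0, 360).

(27, 61, 44)

Hue: 345 − 64 = 281°, but |281| > 180 so the shorter arc goes the other way: Δh = 281 − 360 = -79°.
H = 64 + 0.47 × (-79) = 26.87 → 27°
S = 89 + 0.47 × (30 − 89) = 61.27 → 61%
L = 44 + 0.47 × (44 − 44) = 44 → 44%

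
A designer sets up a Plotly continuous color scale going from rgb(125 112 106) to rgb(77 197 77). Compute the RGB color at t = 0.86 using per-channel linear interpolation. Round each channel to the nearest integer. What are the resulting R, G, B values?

(84, 185, 81)

R = 125 + 0.86 × (77 − 125) = 125 + 0.86 × -48 = 83.72 → 84
G = 112 + 0.86 × (197 − 112) = 112 + 0.86 × 85 = 185.1 → 185
B = 106 + 0.86 × (77 − 106) = 106 + 0.86 × -29 = 81.06 → 81
So the blended color is (84, 185, 81), about #54b951.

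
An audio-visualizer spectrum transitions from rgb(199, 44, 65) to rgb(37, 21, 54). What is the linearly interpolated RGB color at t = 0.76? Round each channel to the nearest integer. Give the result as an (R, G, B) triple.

(76, 27, 57)

R = 199 + 0.76 × (37 − 199) = 199 + 0.76 × -162 = 75.88 → 76
G = 44 + 0.76 × (21 − 44) = 44 + 0.76 × -23 = 26.52 → 27
B = 65 + 0.76 × (54 − 65) = 65 + 0.76 × -11 = 56.64 → 57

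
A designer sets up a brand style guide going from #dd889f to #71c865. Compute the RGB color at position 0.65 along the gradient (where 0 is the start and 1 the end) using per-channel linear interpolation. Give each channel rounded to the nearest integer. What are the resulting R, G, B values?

(151, 178, 121)

#dd889f → (221, 136, 159); #71c865 → (113, 200, 101).
R = 221 + 0.65 × (113 − 221) = 221 + 0.65 × -108 = 150.8 → 151
G = 136 + 0.65 × (200 − 136) = 136 + 0.65 × 64 = 177.6 → 178
B = 159 + 0.65 × (101 − 159) = 159 + 0.65 × -58 = 121.3 → 121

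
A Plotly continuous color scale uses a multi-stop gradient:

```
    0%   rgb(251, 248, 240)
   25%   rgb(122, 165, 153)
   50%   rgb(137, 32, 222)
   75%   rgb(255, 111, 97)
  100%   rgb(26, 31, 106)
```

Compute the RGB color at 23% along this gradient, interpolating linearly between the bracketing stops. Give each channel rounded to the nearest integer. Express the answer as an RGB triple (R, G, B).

23% lies between the 0% and 25% stops, so the local fraction is t = (23 − 0)/(25 − 0) = 23/25 ≈ 0.92.
R = 251 + 0.92 × (122 − 251) = 132.32 → 132
G = 248 + 0.92 × (165 − 248) = 171.64 → 172
B = 240 + 0.92 × (153 − 240) = 159.96 → 160

(132, 172, 160)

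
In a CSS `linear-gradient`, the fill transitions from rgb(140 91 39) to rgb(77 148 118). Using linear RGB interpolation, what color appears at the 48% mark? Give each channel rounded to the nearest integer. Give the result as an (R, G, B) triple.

(110, 118, 77)

48% corresponds to t = 0.48.
R = 140 + 0.48 × (77 − 140) = 140 + 0.48 × -63 = 109.76 → 110
G = 91 + 0.48 × (148 − 91) = 91 + 0.48 × 57 = 118.36 → 118
B = 39 + 0.48 × (118 − 39) = 39 + 0.48 × 79 = 76.92 → 77
So the blended color is (110, 118, 77), about #6e764d.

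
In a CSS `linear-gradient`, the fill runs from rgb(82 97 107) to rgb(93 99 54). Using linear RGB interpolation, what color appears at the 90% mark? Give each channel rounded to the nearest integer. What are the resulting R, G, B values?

(92, 99, 59)

90% corresponds to t = 0.9.
R = 82 + 0.9 × (93 − 82) = 82 + 0.9 × 11 = 91.9 → 92
G = 97 + 0.9 × (99 − 97) = 97 + 0.9 × 2 = 98.8 → 99
B = 107 + 0.9 × (54 − 107) = 107 + 0.9 × -53 = 59.3 → 59
So the blended color is (92, 99, 59), about #5c633b.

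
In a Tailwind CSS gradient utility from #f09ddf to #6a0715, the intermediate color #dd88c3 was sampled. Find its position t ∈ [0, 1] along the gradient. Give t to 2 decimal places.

Invert the lerp on the B channel (largest span, 202): t = (195 − 223) / (21 − 223) = -28/-202 = 0.13861.
Check on R: (221 − 240)/(106 − 240) = 0.1418 ✓

0.14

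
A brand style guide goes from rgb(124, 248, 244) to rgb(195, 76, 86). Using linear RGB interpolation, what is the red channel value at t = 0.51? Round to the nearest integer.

R = 124 + 0.51 × (195 − 124) = 160.21 → 160

160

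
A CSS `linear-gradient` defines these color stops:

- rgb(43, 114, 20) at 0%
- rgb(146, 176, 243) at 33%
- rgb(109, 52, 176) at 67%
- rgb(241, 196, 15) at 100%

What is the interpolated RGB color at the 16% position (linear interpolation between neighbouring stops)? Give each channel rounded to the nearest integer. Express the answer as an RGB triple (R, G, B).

16% lies between the 0% and 33% stops, so the local fraction is t = (16 − 0)/(33 − 0) = 16/33 ≈ 0.4848.
R = 43 + 0.4848 × (146 − 43) = 92.934 → 93
G = 114 + 0.4848 × (176 − 114) = 144.058 → 144
B = 20 + 0.4848 × (243 − 20) = 128.11 → 128

(93, 144, 128)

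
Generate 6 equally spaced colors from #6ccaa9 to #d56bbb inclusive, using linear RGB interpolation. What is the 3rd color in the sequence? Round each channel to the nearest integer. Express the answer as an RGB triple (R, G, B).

With 6 swatches and endpoints inclusive, swatch 3 sits at t = (3 − 1)/(6 − 1) = 2/5 ≈ 0.4.
#6ccaa9 → (108, 202, 169); #d56bbb → (213, 107, 187).
R = 108 + 0.4 × (213 − 108) = 150 → 150
G = 202 + 0.4 × (107 − 202) = 164 → 164
B = 169 + 0.4 × (187 − 169) = 176.2 → 176

(150, 164, 176)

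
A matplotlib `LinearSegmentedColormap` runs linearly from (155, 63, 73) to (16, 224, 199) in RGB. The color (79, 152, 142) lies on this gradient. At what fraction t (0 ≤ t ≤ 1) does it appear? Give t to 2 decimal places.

Invert the lerp on the G channel (largest span, 161): t = (152 − 63) / (224 − 63) = 89/161 = 0.5528.
Check on R: (79 − 155)/(16 − 155) = 0.5468 ✓

0.55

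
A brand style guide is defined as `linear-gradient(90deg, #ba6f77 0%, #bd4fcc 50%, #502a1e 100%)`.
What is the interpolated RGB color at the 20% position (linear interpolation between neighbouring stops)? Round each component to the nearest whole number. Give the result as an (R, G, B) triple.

20% lies between the 0% and 50% stops, so the local fraction is t = (20 − 0)/(50 − 0) = 20/50 ≈ 0.4.
#ba6f77 → (186, 111, 119); #bd4fcc → (189, 79, 204).
R = 186 + 0.4 × (189 − 186) = 187.2 → 187
G = 111 + 0.4 × (79 − 111) = 98.2 → 98
B = 119 + 0.4 × (204 − 119) = 153 → 153

(187, 98, 153)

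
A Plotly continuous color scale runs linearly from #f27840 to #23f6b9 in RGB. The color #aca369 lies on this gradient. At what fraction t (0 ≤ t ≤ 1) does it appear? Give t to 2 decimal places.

0.34

Invert the lerp on the R channel (largest span, 207): t = (172 − 242) / (35 − 242) = -70/-207 = 0.33816.
Check on G: (163 − 120)/(246 − 120) = 0.3413 ✓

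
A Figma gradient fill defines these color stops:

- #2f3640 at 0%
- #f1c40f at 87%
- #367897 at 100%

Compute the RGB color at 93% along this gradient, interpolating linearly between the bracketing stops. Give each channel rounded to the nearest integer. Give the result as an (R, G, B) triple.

93% lies between the 87% and 100% stops, so the local fraction is t = (93 − 87)/(100 − 87) = 6/13 ≈ 0.4615.
#f1c40f → (241, 196, 15); #367897 → (54, 120, 151).
R = 241 + 0.4615 × (54 − 241) = 154.7 → 155
G = 196 + 0.4615 × (120 − 196) = 160.926 → 161
B = 15 + 0.4615 × (151 − 15) = 77.764 → 78

(155, 161, 78)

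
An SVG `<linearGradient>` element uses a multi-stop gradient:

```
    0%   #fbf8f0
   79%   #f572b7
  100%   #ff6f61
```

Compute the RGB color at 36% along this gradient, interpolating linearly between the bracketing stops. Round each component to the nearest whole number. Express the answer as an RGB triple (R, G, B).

(248, 187, 214)

36% lies between the 0% and 79% stops, so the local fraction is t = (36 − 0)/(79 − 0) = 36/79 ≈ 0.4557.
#fbf8f0 → (251, 248, 240); #f572b7 → (245, 114, 183).
R = 251 + 0.4557 × (245 − 251) = 248.266 → 248
G = 248 + 0.4557 × (114 − 248) = 186.936 → 187
B = 240 + 0.4557 × (183 − 240) = 214.025 → 214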